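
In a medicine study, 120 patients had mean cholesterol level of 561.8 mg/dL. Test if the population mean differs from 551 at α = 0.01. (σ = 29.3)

z = (x̄ - μ₀)/(σ/√n) = (561.8 - 551)/(29.3/√120) = 4.038. Critical value: ±2.576. Since |4.038| > 2.576, Reject H₀.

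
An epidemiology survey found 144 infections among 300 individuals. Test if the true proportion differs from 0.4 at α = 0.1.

p̂ = 0.48, p₀ = 0.4. z = (p̂ - p₀)/√(p₀(1-p₀)/n) = 2.828. Critical: ±1.645. Reject H₀.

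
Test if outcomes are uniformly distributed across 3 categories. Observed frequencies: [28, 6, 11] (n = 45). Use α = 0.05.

Expected = 15 each. χ² = Σ(O-E)²/E = 17.733. df = 2, critical value = 5.991. Reject H₀.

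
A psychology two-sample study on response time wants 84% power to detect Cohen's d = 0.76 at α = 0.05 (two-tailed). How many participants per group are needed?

z_{α/2} = 1.96, z_β = Φ⁻¹(0.84) = 0.994. For medium effect (d = 0.76): n per group = 2(z_{α/2} + z_β)²/d² = 2(1.96 + 0.994)²/0.76² = 30.2 → 31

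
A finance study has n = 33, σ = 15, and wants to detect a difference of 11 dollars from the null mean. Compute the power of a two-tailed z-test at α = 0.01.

SE = σ/√n = 15/√33 = 2.611. Non-centrality λ = d/SE = 11/2.611 = 4.213. Power ≈ Φ(λ - z_{α/2}) = Φ(4.213 - 2.576) = Φ(1.637) = 0.949.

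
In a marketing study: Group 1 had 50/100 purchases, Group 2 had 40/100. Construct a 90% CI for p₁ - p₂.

p̂₁ = 0.5, p̂₂ = 0.4. Difference = 0.1. CI = (-0.015, 0.215)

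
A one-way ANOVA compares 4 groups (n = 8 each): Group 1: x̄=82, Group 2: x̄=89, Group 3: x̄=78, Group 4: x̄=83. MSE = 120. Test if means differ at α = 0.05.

Grand mean = 83.0. SS_between = 496.0, MS_between = 165.33. F = 1.378, F_crit ≈ 2.947. Fail to reject H₀.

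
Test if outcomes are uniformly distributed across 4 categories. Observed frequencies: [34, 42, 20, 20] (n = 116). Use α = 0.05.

Expected = 29 each. χ² = Σ(O-E)²/E = 12.276. df = 3, critical value = 7.815. Reject H₀.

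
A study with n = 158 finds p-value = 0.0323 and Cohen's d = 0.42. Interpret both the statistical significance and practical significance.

Statistically significant (p = 0.0323 < 0.05). Cohen's d = 0.42 indicates a small effect size. Both statistical and practical significance should be considered.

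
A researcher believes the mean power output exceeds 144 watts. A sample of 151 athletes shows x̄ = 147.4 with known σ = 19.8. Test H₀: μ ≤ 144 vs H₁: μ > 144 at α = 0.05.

z = 2.11. Critical value: 1.645. Reject H₀.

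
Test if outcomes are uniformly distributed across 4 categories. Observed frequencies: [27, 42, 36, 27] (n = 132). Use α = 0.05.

Expected = 33 each. χ² = Σ(O-E)²/E = 4.909. df = 3, critical value = 7.815. Fail to reject H₀.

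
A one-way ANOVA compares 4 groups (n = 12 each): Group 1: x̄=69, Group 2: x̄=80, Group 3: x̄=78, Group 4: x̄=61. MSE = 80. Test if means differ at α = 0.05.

Grand mean = 72.0. SS_between = 2760.0, MS_between = 920.0. F = 11.5, F_crit ≈ 2.816. Reject H₀.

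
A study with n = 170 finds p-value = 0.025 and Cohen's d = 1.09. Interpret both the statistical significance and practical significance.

Statistically significant (p = 0.025 < 0.05). Cohen's d = 1.09 indicates a large effect size. Both statistical and practical significance should be considered.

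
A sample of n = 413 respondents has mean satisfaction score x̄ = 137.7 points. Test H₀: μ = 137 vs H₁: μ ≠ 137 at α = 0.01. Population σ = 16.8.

z = (x̄ - μ₀)/(σ/√n) = (137.7 - 137)/(16.8/√413) = 0.847. Critical value: ±2.576. Since |0.847| ≤ 2.576, Fail to reject H₀.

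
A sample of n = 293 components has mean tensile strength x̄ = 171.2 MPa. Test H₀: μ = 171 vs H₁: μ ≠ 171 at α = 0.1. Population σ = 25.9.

z = (x̄ - μ₀)/(σ/√n) = (171.2 - 171)/(25.9/√293) = 0.132. Critical value: ±1.645. Since |0.132| ≤ 1.645, Fail to reject H₀.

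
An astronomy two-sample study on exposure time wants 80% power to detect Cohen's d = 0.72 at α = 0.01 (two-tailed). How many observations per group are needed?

z_{α/2} = 2.576, z_β = Φ⁻¹(0.8) = 0.842. For medium effect (d = 0.72): n per group = 2(z_{α/2} + z_β)²/d² = 2(2.576 + 0.842)²/0.72² = 45.1 → 46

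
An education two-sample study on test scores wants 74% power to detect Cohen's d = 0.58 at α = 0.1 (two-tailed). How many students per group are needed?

z_{α/2} = 1.645, z_β = Φ⁻¹(0.74) = 0.643. For medium effect (d = 0.58): n per group = 2(z_{α/2} + z_β)²/d² = 2(1.645 + 0.643)²/0.58² = 31.1 → 32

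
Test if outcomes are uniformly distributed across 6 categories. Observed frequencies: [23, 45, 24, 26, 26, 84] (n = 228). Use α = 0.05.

Expected = 38 each. χ² = Σ(O-E)²/E = 75.632. df = 5, critical value = 11.07. Reject H₀.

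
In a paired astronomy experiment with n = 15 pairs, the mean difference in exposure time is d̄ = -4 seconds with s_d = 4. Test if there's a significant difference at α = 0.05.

t = d̄/(s_d/√n) = -4/(4/√15) = -3.873. df = 14, critical t = ±2.145. Reject H₀.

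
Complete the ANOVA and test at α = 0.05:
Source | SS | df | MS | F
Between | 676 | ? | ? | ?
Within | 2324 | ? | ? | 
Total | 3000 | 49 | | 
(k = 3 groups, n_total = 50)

df_between = 2, df_within = 47. MS_between = 338.0, MS_within = 49.45. F = 6.836, F_crit ≈ 3.195. Reject H₀.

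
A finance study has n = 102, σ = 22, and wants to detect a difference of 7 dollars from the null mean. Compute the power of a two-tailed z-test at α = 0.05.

SE = σ/√n = 22/√102 = 2.178. Non-centrality λ = d/SE = 7/2.178 = 3.213. Power ≈ Φ(λ - z_{α/2}) = Φ(3.213 - 1.96) = Φ(1.253) = 0.895.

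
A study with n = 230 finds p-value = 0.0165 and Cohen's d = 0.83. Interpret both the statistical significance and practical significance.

Statistically significant (p = 0.0165 < 0.05). Cohen's d = 0.83 indicates a large effect size. Both statistical and practical significance should be considered.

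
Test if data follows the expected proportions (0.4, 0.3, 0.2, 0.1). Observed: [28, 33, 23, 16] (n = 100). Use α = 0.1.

Expected: [40.0, 30.0, 20.0, 10.0]. χ² = 7.95. df = 3, critical = 6.251. Reject H₀.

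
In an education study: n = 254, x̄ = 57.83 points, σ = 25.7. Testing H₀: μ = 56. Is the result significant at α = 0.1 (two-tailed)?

z = (57.83 - 56)/(25.7/√254) = 1.135. Since |z| ≤ 1.645, not significant at α = 0.1.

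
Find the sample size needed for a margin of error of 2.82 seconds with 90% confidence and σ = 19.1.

n = (z*σ/E)² = (1.645×19.1/2.82)² = 124.1 → n = 125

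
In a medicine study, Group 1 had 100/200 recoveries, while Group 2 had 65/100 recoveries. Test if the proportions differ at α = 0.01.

p̂₁ = 0.5, p̂₂ = 0.65, pooled p̂ = 0.55. z = -2.462. Critical: ±2.576. Fail to reject H₀.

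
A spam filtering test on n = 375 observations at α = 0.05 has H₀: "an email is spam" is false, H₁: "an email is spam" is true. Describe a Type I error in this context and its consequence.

Type I error: rejecting H₀ when it is true — concluding that an email is spam when in fact it is not. Consequence: a legitimate email is sent to the spam folder and the user misses it.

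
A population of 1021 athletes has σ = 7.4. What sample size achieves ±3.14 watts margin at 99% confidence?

Without FPC: n₀ = (2.576×7.4/3.14)² = 36.855. With FPC: n = n₀N/(n₀+N-1) = 35.6 → n = 36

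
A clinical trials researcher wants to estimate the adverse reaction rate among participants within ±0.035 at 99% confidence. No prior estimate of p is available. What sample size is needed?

Conservative approach: use p = 0.5 (maximizes p(1-p) = 0.25). n = z²(0.25)/E² = 2.576²×0.25/0.035² = 1354.2 → n = 1355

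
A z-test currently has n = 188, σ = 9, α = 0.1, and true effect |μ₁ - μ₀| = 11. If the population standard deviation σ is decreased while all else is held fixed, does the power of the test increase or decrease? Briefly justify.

Power increases: a smaller σ shrinks the standard error σ/√n, moving the sampling distribution under H₁ further from the critical value.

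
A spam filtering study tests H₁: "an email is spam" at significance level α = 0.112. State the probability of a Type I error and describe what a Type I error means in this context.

P(Type I error) = α = 0.112. A Type I error is rejecting H₀ when H₀ is actually true (false positive) — here, concluding that an email is spam when in fact this is not the case. Consequence: a legitimate email is sent to the spam folder and the user misses it.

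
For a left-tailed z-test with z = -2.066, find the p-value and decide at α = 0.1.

p = P(Z < -2.066) = Φ(-2.066) ≈ 0.0194. Since p < 0.1, reject H₀ (significant) at α = 0.1.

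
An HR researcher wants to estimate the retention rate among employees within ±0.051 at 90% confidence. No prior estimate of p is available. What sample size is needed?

Conservative approach: use p = 0.5 (maximizes p(1-p) = 0.25). n = z²(0.25)/E² = 1.645²×0.25/0.051² = 260.1 → n = 261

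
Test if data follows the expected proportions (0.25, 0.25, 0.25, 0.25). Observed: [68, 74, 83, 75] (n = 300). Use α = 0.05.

Expected: [75.0, 75.0, 75.0, 75.0]. χ² = 1.52. df = 3, critical = 7.815. Fail to reject H₀.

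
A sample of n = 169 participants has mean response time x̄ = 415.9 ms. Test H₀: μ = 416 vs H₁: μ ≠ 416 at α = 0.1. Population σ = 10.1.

z = (x̄ - μ₀)/(σ/√n) = (415.9 - 416)/(10.1/√169) = -0.129. Critical value: ±1.645. Since |-0.129| ≤ 1.645, Fail to reject H₀.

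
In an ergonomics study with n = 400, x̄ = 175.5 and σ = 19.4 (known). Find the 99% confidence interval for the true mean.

CI = x̄ ± z*(σ/√n) = 175.5 ± 2.576(19.4/√400) = 175.5 ± 2.5 = (173.0, 178.0)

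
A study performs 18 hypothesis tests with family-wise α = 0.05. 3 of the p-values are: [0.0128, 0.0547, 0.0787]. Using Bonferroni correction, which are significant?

Bonferroni α = 0.05/18 = 0.00278. None of the given p-values are significant.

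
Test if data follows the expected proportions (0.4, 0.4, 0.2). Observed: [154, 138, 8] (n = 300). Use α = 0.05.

Expected: [120.0, 120.0, 60.0]. χ² = 57.4. df = 2, critical = 5.991. Reject H₀.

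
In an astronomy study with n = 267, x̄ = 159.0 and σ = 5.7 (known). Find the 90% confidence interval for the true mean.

CI = x̄ ± z*(σ/√n) = 159.0 ± 1.645(5.7/√267) = 159.0 ± 0.57 = (158.43, 159.57)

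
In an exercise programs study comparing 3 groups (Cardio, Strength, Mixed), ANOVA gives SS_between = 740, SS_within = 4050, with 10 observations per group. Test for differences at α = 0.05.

df_between = 2, df_within = 27. F = MS_between/MS_within = 370.0/150.0 = 2.467. F_crit ≈ 3.354. Fail to reject H₀.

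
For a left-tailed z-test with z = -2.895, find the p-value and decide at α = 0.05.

p = P(Z < -2.895) = Φ(-2.895) ≈ 0.0019. Since p < 0.05, reject H₀ (significant) at α = 0.05.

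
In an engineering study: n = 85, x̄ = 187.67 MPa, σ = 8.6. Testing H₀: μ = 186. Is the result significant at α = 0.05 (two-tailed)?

z = (187.67 - 186)/(8.6/√85) = 1.79. Since |z| ≤ 1.96, not significant at α = 0.05.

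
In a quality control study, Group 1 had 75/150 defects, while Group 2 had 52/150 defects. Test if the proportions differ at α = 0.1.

p̂₁ = 0.5, p̂₂ = 0.347, pooled p̂ = 0.423. z = 2.688. Critical: ±1.645. Reject H₀.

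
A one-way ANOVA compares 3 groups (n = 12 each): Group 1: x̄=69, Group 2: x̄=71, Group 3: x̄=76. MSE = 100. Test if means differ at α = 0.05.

Grand mean = 72.0. SS_between = 312.0, MS_between = 156.0. F = 1.56, F_crit ≈ 3.285. Fail to reject H₀.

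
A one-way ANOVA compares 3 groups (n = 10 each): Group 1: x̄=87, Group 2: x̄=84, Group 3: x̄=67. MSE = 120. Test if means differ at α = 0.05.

Grand mean = 79.33. SS_between = 2326.67, MS_between = 1163.33. F = 9.694, F_crit ≈ 3.354. Reject H₀.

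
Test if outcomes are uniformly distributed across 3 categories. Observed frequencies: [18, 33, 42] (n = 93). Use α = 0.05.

Expected = 31 each. χ² = Σ(O-E)²/E = 9.484. df = 2, critical value = 5.991. Reject H₀.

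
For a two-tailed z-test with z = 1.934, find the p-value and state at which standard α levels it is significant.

p = 2·P(Z > |1.934|) = 2·(1 - Φ(1.934)) ≈ 0.0531. Significant at α = 0.1.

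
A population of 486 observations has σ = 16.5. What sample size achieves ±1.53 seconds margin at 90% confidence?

Without FPC: n₀ = (1.645×16.5/1.53)² = 314.715. With FPC: n = n₀N/(n₀+N-1) = 191.3 → n = 192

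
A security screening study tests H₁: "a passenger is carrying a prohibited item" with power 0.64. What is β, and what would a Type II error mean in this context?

β = 1 - power = 1 - 0.64 = 0.36. A Type II error is failing to reject H₀ when H₀ is false (false negative) — here, failing to conclude that a passenger is carrying a prohibited item when in fact it is true. Consequence: letting a prohibited item through — security breach.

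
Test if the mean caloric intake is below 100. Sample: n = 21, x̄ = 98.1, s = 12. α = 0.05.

t = (98.1 - 100)/(12/√21) = -0.726, df = 20. Critical t = -1.725. Fail to reject H₀.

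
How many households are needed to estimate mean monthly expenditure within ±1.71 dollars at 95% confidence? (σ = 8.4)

n = (z*σ/E)² = (1.96×8.4/1.71)² = 92.7 → n = 93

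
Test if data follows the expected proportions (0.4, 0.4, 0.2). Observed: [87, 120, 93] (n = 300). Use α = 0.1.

Expected: [120.0, 120.0, 60.0]. χ² = 27.225. df = 2, critical = 4.605. Reject H₀.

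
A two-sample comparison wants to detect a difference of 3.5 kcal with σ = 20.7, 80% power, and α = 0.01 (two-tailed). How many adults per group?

n per group = 2(z_α/2 + z_β)²σ²/d² = 2×(2.576 + 0.84)²×20.7²/3.5² = 816.3 → n = 817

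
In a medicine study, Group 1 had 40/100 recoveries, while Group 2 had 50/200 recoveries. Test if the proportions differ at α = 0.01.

p̂₁ = 0.4, p̂₂ = 0.25, pooled p̂ = 0.3. z = 2.673. Critical: ±2.576. Reject H₀.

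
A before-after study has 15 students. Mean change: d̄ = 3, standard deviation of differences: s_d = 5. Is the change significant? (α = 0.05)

t = d̄/(s_d/√n) = 3/(5/√15) = 2.324. df = 14, critical t = ±2.145. Reject H₀.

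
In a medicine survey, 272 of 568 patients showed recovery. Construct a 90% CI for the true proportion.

p̂ = 0.479. CI = p̂ ± z*√(p̂(1-p̂)/n) = (0.444, 0.513)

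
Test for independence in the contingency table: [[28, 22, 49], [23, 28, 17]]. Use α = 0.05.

χ² = 11.362. df = 2, critical = 5.991. Reject H₀. Variables are dependent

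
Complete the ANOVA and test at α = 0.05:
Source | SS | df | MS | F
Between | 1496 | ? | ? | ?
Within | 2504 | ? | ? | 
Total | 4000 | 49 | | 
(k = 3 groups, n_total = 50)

df_between = 2, df_within = 47. MS_between = 748.0, MS_within = 53.28. F = 14.04, F_crit ≈ 3.195. Reject H₀.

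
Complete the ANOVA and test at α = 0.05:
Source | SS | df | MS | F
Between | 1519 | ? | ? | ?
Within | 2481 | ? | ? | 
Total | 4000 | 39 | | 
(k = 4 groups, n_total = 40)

df_between = 3, df_within = 36. MS_between = 506.33, MS_within = 68.92. F = 7.347, F_crit ≈ 2.866. Reject H₀.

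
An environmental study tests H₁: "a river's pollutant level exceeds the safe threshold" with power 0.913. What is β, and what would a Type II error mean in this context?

β = 1 - power = 1 - 0.913 = 0.087. A Type II error is failing to reject H₀ when H₀ is false (false negative) — here, failing to conclude that a river's pollutant level exceeds the safe threshold when in fact it is true. Consequence: allowing unsafe pollution to continue.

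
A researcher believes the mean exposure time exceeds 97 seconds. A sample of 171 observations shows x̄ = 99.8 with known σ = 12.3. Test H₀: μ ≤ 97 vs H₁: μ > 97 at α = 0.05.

z = 2.977. Critical value: 1.645. Reject H₀.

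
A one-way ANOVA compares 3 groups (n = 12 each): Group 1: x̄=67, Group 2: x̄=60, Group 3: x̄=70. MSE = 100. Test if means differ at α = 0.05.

Grand mean = 65.67. SS_between = 632.0, MS_between = 316.0. F = 3.16, F_crit ≈ 3.285. Fail to reject H₀.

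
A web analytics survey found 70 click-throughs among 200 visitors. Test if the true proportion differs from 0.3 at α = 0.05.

p̂ = 0.35, p₀ = 0.3. z = (p̂ - p₀)/√(p₀(1-p₀)/n) = 1.543. Critical: ±1.96. Fail to reject H₀.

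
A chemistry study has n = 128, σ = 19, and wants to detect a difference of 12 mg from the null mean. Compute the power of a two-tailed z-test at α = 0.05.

SE = σ/√n = 19/√128 = 1.679. Non-centrality λ = d/SE = 12/1.679 = 7.146. Power ≈ Φ(λ - z_{α/2}) = Φ(7.146 - 1.96) = Φ(5.186) = 1.0.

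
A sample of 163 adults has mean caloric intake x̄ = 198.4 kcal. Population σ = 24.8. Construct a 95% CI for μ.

CI = x̄ ± z*(σ/√n) = 198.4 ± 1.96(24.8/√163) = 198.4 ± 3.81 = (194.59, 202.21)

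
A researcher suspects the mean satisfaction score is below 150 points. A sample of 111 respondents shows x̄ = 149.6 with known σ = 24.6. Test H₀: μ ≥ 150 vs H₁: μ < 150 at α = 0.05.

z = -0.171. Critical value: -1.645. Fail to reject H₀.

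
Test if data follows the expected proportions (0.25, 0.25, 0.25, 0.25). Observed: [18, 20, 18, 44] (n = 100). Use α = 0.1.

Expected: [25.0, 25.0, 25.0, 25.0]. χ² = 19.36. df = 3, critical = 6.251. Reject H₀.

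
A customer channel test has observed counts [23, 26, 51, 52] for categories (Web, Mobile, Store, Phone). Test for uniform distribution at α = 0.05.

Expected = 38 each. χ² = Σ(O-E)²/E = 19.316. df = 3, critical value = 7.815. Reject H₀.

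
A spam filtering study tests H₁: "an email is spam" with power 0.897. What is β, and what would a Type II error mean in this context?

β = 1 - power = 1 - 0.897 = 0.103. A Type II error is failing to reject H₀ when H₀ is false (false negative) — here, failing to conclude that an email is spam when in fact it is true. Consequence: a spam email lands in the inbox.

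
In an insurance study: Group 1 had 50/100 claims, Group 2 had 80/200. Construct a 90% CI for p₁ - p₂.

p̂₁ = 0.5, p̂₂ = 0.4. Difference = 0.1. CI = (-0.0, 0.2)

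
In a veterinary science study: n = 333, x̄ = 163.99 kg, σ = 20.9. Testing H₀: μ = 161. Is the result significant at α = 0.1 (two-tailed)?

z = (163.99 - 161)/(20.9/√333) = 2.611. Since |z| > 1.645, significant at α = 0.1.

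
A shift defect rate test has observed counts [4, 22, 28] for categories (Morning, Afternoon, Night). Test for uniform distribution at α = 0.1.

Expected = 18 each. χ² = Σ(O-E)²/E = 17.333. df = 2, critical value = 4.605. Reject H₀.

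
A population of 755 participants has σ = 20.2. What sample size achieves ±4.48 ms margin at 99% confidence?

Without FPC: n₀ = (2.576×20.2/4.48)² = 134.908. With FPC: n = n₀N/(n₀+N-1) = 114.6 → n = 115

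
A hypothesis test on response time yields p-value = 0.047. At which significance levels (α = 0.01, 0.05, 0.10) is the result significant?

p = 0.047. Significant at: α = 0.05, 0.1.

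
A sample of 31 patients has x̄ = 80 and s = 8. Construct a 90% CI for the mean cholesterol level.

CI = x̄ ± t*(s/√n) = 80 ± 1.697(8/√31) = (77.56, 82.44)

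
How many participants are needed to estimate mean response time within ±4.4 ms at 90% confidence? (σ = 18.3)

n = (z*σ/E)² = (1.645×18.3/4.4)² = 46.8 → n = 47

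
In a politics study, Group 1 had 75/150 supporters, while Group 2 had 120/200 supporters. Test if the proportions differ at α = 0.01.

p̂₁ = 0.5, p̂₂ = 0.6, pooled p̂ = 0.557. z = -1.864. Critical: ±2.576. Fail to reject H₀.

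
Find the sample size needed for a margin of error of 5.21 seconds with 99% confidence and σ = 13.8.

n = (z*σ/E)² = (2.576×13.8/5.21)² = 46.6 → n = 47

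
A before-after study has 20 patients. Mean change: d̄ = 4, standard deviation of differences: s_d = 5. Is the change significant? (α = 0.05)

t = d̄/(s_d/√n) = 4/(5/√20) = 3.578. df = 19, critical t = ±2.093. Reject H₀.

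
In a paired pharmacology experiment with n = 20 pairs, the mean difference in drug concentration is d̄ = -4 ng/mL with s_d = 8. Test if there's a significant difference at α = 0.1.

t = d̄/(s_d/√n) = -4/(8/√20) = -2.236. df = 19, critical t = ±1.729. Reject H₀.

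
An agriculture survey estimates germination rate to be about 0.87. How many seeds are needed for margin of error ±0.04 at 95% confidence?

n = z²p(1-p)/E² = 1.96²×0.87×0.13/0.04² = 271.6 → n = 272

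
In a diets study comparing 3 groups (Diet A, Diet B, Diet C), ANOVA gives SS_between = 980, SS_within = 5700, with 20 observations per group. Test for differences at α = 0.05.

df_between = 2, df_within = 57. F = MS_between/MS_within = 490.0/100.0 = 4.9. F_crit ≈ 3.159. Reject H₀. At least one mean differs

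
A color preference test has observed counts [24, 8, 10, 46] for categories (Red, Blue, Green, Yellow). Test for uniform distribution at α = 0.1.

Expected = 22 each. χ² = Σ(O-E)²/E = 41.818. df = 3, critical value = 6.251. Reject H₀.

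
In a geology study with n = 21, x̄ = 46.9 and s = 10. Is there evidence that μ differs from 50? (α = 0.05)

t = (x̄ - μ₀)/(s/√n) = (46.9 - 50)/(10/√21) = -1.421. df = 20, critical t = ±2.086. Fail to reject H₀.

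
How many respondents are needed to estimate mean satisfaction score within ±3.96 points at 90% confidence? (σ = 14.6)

n = (z*σ/E)² = (1.645×14.6/3.96)² = 36.8 → n = 37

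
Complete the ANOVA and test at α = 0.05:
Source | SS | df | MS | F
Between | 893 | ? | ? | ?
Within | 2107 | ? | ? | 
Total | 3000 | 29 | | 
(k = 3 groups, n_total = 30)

df_between = 2, df_within = 27. MS_between = 446.5, MS_within = 78.04. F = 5.722, F_crit ≈ 3.354. Reject H₀.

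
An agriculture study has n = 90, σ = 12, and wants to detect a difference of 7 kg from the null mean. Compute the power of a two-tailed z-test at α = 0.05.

SE = σ/√n = 12/√90 = 1.265. Non-centrality λ = d/SE = 7/1.265 = 5.534. Power ≈ Φ(λ - z_{α/2}) = Φ(5.534 - 1.96) = Φ(3.574) = 1.0.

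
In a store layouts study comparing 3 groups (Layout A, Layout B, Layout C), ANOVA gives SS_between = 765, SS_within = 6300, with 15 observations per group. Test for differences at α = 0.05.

df_between = 2, df_within = 42. F = MS_between/MS_within = 382.5/150.0 = 2.55. F_crit ≈ 3.22. Fail to reject H₀.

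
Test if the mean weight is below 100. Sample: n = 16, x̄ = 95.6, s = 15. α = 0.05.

t = (95.6 - 100)/(15/√16) = -1.173, df = 15. Critical t = -1.753. Fail to reject H₀.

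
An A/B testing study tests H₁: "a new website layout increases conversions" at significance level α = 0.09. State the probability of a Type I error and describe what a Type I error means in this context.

P(Type I error) = α = 0.09. A Type I error is rejecting H₀ when H₀ is actually true (false positive) — here, concluding that a new website layout increases conversions when in fact this is not the case. Consequence: rolling out a layout that doesn't actually help — wasted engineering effort.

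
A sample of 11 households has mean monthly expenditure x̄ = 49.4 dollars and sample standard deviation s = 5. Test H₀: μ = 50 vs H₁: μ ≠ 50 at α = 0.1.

t = (x̄ - μ₀)/(s/√n) = (49.4 - 50)/(5/√11) = -0.398. df = 10, critical t = ±1.812. Fail to reject H₀.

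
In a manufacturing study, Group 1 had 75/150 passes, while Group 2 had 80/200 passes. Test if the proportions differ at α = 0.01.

p̂₁ = 0.5, p̂₂ = 0.4, pooled p̂ = 0.443. z = 1.864. Critical: ±2.576. Fail to reject H₀.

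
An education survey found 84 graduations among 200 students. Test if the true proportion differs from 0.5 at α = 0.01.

p̂ = 0.42, p₀ = 0.5. z = (p̂ - p₀)/√(p₀(1-p₀)/n) = -2.263. Critical: ±2.576. Fail to reject H₀.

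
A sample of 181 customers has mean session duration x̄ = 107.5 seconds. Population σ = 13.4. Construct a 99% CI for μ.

CI = x̄ ± z*(σ/√n) = 107.5 ± 2.576(13.4/√181) = 107.5 ± 2.57 = (104.93, 110.07)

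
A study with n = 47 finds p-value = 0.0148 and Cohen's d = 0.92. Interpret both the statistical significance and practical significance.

Statistically significant (p = 0.0148 < 0.05). Cohen's d = 0.92 indicates a large effect size. Both statistical and practical significance should be considered.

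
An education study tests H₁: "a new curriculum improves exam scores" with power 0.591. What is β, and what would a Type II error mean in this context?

β = 1 - power = 1 - 0.591 = 0.409. A Type II error is failing to reject H₀ when H₀ is false (false negative) — here, failing to conclude that a new curriculum improves exam scores when in fact it is true. Consequence: keeping the old curriculum when the new one would have helped students.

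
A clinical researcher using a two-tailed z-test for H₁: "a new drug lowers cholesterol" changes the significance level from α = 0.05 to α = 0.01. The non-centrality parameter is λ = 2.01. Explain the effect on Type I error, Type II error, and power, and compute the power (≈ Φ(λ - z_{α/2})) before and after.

Decreasing α from 0.05 to 0.01:
• Type I error rate decreases (α is the Type I rate by definition).
• Critical value moves from z_{α/2} = 1.96 to 2.576, so power = Φ(λ - z_{α/2}) goes from Φ(2.01 - 1.96) = 0.52 to Φ(2.01 - 2.576) = 0.286.
• Type II error rate β = 1 - power therefore increases (0.48 → 0.714).
Appropriate when false positives are costly — here, approving an ineffective drug — patients take a useless medication and may skip effective alternatives.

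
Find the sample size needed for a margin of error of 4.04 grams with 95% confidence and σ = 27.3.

n = (z*σ/E)² = (1.96×27.3/4.04)² = 175.4 → n = 176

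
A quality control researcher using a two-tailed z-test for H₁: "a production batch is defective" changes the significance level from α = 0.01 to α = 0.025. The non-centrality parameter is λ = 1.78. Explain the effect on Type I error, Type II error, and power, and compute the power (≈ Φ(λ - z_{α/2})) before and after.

Increasing α from 0.01 to 0.025:
• Type I error rate increases (α is the Type I rate by definition).
• Critical value moves from z_{α/2} = 2.576 to 2.241, so power = Φ(λ - z_{α/2}) goes from Φ(1.78 - 2.576) = 0.213 to Φ(1.78 - 2.241) = 0.322.
• Type II error rate β = 1 - power therefore decreases (0.787 → 0.678).
Appropriate when false negatives are costly — here, shipping a defective batch — faulty products reach customers.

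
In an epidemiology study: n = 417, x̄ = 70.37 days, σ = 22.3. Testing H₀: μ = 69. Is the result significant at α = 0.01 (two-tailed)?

z = (70.37 - 69)/(22.3/√417) = 1.255. Since |z| ≤ 2.576, not significant at α = 0.01.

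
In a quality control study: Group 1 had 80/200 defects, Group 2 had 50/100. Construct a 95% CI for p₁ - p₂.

p̂₁ = 0.4, p̂₂ = 0.5. Difference = -0.1. CI = (-0.219, 0.019)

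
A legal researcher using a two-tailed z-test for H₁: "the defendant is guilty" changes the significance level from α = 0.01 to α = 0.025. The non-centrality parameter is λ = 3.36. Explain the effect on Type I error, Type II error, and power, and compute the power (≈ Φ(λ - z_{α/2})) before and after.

Increasing α from 0.01 to 0.025:
• Type I error rate increases (α is the Type I rate by definition).
• Critical value moves from z_{α/2} = 2.576 to 2.241, so power = Φ(λ - z_{α/2}) goes from Φ(3.36 - 2.576) = 0.783 to Φ(3.36 - 2.241) = 0.868.
• Type II error rate β = 1 - power therefore decreases (0.217 → 0.132).
Appropriate when false negatives are costly — here, acquitting a guilty person.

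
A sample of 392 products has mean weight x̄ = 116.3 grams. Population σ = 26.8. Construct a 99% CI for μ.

CI = x̄ ± z*(σ/√n) = 116.3 ± 2.576(26.8/√392) = 116.3 ± 3.49 = (112.81, 119.79)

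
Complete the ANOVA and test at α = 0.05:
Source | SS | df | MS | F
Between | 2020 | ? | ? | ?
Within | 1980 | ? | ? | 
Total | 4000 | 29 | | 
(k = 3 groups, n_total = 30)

df_between = 2, df_within = 27. MS_between = 1010.0, MS_within = 73.33. F = 13.773, F_crit ≈ 3.354. Reject H₀.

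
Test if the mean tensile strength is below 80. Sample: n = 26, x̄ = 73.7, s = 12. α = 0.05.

t = (73.7 - 80)/(12/√26) = -2.677, df = 25. Critical t = -1.708. Reject H₀.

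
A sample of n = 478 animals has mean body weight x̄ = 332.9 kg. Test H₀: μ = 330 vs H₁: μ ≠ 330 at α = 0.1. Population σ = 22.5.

z = (x̄ - μ₀)/(σ/√n) = (332.9 - 330)/(22.5/√478) = 2.818. Critical value: ±1.645. Since |2.818| > 1.645, Reject H₀.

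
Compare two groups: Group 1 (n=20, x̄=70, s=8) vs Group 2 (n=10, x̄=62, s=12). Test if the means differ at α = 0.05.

Pooled sp = 9.47. t = 2.181, df = 28. Critical t = ±2.048. Reject H₀.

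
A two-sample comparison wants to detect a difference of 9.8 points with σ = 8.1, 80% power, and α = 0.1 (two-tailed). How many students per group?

n per group = 2(z_α/2 + z_β)²σ²/d² = 2×(1.645 + 0.84)²×8.1²/9.8² = 8.4 → n = 9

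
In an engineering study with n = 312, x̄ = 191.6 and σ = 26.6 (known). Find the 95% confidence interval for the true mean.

CI = x̄ ± z*(σ/√n) = 191.6 ± 1.96(26.6/√312) = 191.6 ± 2.95 = (188.65, 194.55)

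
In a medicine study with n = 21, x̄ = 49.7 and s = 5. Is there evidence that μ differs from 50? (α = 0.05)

t = (x̄ - μ₀)/(s/√n) = (49.7 - 50)/(5/√21) = -0.275. df = 20, critical t = ±2.086. Fail to reject H₀.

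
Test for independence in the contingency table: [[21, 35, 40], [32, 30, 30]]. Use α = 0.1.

χ² = 4.013. df = 2, critical = 4.605. Fail to reject H₀. No evidence of dependence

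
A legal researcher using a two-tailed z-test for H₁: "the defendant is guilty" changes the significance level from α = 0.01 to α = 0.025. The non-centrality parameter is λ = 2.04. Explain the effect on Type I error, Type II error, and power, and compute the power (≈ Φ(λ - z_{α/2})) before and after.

Increasing α from 0.01 to 0.025:
• Type I error rate increases (α is the Type I rate by definition).
• Critical value moves from z_{α/2} = 2.576 to 2.241, so power = Φ(λ - z_{α/2}) goes from Φ(2.04 - 2.576) = 0.296 to Φ(2.04 - 2.241) = 0.42.
• Type II error rate β = 1 - power therefore decreases (0.704 → 0.58).
Appropriate when false negatives are costly — here, acquitting a guilty person.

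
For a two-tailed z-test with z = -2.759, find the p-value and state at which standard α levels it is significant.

p = 2·P(Z > |-2.759|) = 2·(1 - Φ(2.759)) ≈ 0.0058. Significant at α = 0.1; Significant at α = 0.05; Significant at α = 0.01.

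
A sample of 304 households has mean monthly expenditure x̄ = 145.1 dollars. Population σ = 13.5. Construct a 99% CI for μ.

CI = x̄ ± z*(σ/√n) = 145.1 ± 2.576(13.5/√304) = 145.1 ± 1.99 = (143.11, 147.09)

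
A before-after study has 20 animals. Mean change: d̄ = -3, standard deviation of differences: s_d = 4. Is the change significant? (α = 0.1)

t = d̄/(s_d/√n) = -3/(4/√20) = -3.354. df = 19, critical t = ±1.729. Reject H₀.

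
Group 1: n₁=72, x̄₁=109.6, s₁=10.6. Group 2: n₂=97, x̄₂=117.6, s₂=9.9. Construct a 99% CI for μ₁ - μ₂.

Difference = -8.0. SE = √(10.6²/72 + 9.9²/97) = 1.603. CI = (-12.13, -3.87)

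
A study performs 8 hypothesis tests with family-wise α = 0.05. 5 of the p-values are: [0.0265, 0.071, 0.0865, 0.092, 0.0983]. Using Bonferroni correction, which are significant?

Bonferroni α = 0.05/8 = 0.00625. None of the given p-values are significant.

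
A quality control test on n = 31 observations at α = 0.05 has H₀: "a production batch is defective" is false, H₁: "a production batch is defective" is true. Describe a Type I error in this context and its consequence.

Type I error: rejecting H₀ when it is true — concluding that a production batch is defective when in fact it is not. Consequence: scrapping a good batch — wasted material and cost for no reason.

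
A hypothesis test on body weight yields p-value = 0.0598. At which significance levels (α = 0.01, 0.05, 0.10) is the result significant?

p = 0.0598. Significant at: α = 0.1.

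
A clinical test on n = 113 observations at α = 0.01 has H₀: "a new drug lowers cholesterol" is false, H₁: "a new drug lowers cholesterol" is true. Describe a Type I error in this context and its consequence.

Type I error: rejecting H₀ when it is true — concluding that a new drug lowers cholesterol when in fact it is not. Consequence: approving an ineffective drug — patients take a useless medication and may skip effective alternatives.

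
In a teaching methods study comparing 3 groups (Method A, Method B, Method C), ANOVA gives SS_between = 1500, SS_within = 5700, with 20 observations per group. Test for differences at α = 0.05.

df_between = 2, df_within = 57. F = MS_between/MS_within = 750.0/100.0 = 7.5. F_crit ≈ 3.159. Reject H₀. At least one mean differs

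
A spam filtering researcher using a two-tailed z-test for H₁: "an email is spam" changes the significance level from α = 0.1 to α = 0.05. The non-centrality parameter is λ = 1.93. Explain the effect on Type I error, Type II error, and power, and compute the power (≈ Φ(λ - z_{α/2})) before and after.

Decreasing α from 0.1 to 0.05:
• Type I error rate decreases (α is the Type I rate by definition).
• Critical value moves from z_{α/2} = 1.645 to 1.96, so power = Φ(λ - z_{α/2}) goes from Φ(1.93 - 1.645) = 0.612 to Φ(1.93 - 1.96) = 0.488.
• Type II error rate β = 1 - power therefore increases (0.388 → 0.512).
Appropriate when false positives are costly — here, a legitimate email is sent to the spam folder and the user misses it.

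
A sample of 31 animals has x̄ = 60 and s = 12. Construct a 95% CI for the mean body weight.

CI = x̄ ± t*(s/√n) = 60 ± 2.042(12/√31) = (55.6, 64.4)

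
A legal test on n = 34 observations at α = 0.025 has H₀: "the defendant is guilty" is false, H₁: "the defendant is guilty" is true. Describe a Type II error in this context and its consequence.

Type II error: failing to reject H₀ when it is false — concluding that the defendant is guilty is not supported when in fact it is. Consequence: acquitting a guilty person.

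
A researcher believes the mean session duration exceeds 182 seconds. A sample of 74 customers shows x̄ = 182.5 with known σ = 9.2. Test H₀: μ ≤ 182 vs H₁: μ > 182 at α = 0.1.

z = 0.468. Critical value: 1.28. Fail to reject H₀.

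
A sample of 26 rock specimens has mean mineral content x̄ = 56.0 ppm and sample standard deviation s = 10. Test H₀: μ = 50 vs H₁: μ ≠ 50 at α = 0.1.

t = (x̄ - μ₀)/(s/√n) = (56.0 - 50)/(10/√26) = 3.059. df = 25, critical t = ±1.708. Reject H₀.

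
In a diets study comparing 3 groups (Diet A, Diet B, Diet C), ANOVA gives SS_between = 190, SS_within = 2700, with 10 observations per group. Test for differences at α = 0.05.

df_between = 2, df_within = 27. F = MS_between/MS_within = 95.0/100.0 = 0.95. F_crit ≈ 3.354. Fail to reject H₀.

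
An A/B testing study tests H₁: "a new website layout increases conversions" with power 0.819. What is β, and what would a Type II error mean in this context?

β = 1 - power = 1 - 0.819 = 0.181. A Type II error is failing to reject H₀ when H₀ is false (false negative) — here, failing to conclude that a new website layout increases conversions when in fact it is true. Consequence: discarding a layout that would have improved conversions — lost revenue.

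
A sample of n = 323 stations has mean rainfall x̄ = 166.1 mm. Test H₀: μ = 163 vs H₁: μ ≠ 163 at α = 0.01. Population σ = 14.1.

z = (x̄ - μ₀)/(σ/√n) = (166.1 - 163)/(14.1/√323) = 3.951. Critical value: ±2.576. Since |3.951| > 2.576, Reject H₀.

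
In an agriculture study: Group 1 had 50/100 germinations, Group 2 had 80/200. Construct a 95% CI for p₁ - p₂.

p̂₁ = 0.5, p̂₂ = 0.4. Difference = 0.1. CI = (-0.019, 0.219)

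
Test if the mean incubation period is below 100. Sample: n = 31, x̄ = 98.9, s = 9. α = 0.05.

t = (98.9 - 100)/(9/√31) = -0.681, df = 30. Critical t = -1.697. Fail to reject H₀.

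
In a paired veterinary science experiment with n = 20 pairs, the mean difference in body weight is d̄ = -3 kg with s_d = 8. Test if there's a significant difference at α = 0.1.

t = d̄/(s_d/√n) = -3/(8/√20) = -1.677. df = 19, critical t = ±1.729. Fail to reject H₀.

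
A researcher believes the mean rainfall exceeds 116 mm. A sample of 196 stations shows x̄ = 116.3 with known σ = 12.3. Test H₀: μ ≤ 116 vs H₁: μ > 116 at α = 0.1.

z = 0.341. Critical value: 1.28. Fail to reject H₀.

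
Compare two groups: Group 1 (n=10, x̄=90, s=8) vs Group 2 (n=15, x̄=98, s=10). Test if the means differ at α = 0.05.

Pooled sp = 9.27. t = -2.114, df = 23. Critical t = ±2.069. Reject H₀.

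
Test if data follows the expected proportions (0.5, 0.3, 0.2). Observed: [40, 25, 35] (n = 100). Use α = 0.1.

Expected: [50.0, 30.0, 20.0]. χ² = 14.083. df = 2, critical = 4.605. Reject H₀.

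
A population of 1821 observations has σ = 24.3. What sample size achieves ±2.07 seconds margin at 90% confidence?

Without FPC: n₀ = (1.645×24.3/2.07)² = 372.91. With FPC: n = n₀N/(n₀+N-1) = 309.7 → n = 310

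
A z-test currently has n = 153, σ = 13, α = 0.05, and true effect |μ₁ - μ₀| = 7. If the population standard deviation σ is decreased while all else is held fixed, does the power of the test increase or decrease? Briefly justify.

Power increases: a smaller σ shrinks the standard error σ/√n, moving the sampling distribution under H₁ further from the critical value.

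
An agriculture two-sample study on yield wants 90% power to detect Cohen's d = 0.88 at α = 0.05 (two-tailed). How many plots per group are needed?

z_{α/2} = 1.96, z_β = Φ⁻¹(0.9) = 1.282. For large effect (d = 0.88): n per group = 2(z_{α/2} + z_β)²/d² = 2(1.96 + 1.282)²/0.88² = 27.1 → 28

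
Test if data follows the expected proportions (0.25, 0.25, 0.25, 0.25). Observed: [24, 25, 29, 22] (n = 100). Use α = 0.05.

Expected: [25.0, 25.0, 25.0, 25.0]. χ² = 1.04. df = 3, critical = 7.815. Fail to reject H₀.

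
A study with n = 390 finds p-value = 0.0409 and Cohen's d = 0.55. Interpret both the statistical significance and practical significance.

Statistically significant (p = 0.0409 < 0.05). Cohen's d = 0.55 indicates a medium effect size. Both statistical and practical significance should be considered.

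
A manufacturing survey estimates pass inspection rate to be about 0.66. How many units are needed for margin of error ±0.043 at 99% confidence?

n = z²p(1-p)/E² = 2.576²×0.66×0.34/0.043² = 805.3 → n = 806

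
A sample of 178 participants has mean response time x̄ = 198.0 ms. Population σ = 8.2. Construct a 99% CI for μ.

CI = x̄ ± z*(σ/√n) = 198.0 ± 2.576(8.2/√178) = 198.0 ± 1.58 = (196.42, 199.58)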